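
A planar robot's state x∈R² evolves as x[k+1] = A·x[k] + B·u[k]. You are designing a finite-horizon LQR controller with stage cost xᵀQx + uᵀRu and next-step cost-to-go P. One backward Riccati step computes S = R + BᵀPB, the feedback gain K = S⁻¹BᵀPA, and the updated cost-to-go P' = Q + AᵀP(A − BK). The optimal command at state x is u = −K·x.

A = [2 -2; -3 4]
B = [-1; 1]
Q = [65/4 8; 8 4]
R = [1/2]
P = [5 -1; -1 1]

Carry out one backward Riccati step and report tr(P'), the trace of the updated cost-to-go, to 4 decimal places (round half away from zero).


BᵀP = [-6.0000 2.0000]
S = R + BᵀPB = [1/2] + [8.0000] = [8.5000]
BᵀPA = [-18.0000 20.0000]
K = S⁻¹·BᵀPA = [-2.1176 2.3529]
A−BK = [-0.1176 0.3529; -0.8824 1.6471]
AᵀP(A−BK) = [2.8824 -3.6471; -3.6471 4.9412]
P' = Q + AᵀP(A−BK) = [19.1324 4.3529; 4.3529 8.9412]
tr(P') = 28.0735

28.0735


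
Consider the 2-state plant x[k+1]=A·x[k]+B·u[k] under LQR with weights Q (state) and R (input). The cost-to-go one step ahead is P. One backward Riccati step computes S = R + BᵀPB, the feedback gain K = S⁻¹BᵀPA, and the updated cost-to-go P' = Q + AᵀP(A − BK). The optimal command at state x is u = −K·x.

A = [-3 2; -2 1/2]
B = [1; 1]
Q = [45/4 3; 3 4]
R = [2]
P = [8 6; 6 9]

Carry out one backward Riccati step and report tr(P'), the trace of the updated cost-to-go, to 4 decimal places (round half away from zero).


BᵀP = [14.0000 15.0000]
S = R + BᵀPB = [2] + [29.0000] = [31.0000]
BᵀPA = [-72.0000 35.5000]
K = S⁻¹·BᵀPA = [-2.3226 1.1452]
A−BK = [-0.6774 0.8548; 0.3226 -0.6452]
AᵀP(A−BK) = [12.7742 -7.5484; -7.5484 5.5968]
P' = Q + AᵀP(A−BK) = [24.0242 -4.5484; -4.5484 9.5968]
tr(P') = 33.6210

33.6210


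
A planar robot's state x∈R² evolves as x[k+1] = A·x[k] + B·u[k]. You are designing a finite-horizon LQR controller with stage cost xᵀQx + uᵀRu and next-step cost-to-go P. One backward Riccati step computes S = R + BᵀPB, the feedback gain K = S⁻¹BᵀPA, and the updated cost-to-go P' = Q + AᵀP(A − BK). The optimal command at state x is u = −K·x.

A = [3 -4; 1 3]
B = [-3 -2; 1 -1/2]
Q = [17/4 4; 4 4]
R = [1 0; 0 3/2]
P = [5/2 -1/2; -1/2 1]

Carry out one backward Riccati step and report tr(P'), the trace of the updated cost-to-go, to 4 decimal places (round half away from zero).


BᵀP = [-8.0000 2.5000; -4.7500 0.5000]
S = R + BᵀPB = [1 0; 0 3/2] + [26.5000 14.7500; 14.7500 9.2500] = [27.5000 14.7500; 14.7500 10.7500]
BᵀPA = [-21.5000 39.5000; -13.7500 20.5000]
K = S⁻¹·BᵀPA = [-0.3627 1.5661; -0.7814 -0.2418]
A−BK = [0.3491 0.2146; 0.9720 1.3131]
AᵀP(A−BK) = [1.9576 0.8455; 0.8455 4.0977]
P' = Q + AᵀP(A−BK) = [6.2076 4.8455; 4.8455 8.0977]
tr(P') = 14.3052

14.3052


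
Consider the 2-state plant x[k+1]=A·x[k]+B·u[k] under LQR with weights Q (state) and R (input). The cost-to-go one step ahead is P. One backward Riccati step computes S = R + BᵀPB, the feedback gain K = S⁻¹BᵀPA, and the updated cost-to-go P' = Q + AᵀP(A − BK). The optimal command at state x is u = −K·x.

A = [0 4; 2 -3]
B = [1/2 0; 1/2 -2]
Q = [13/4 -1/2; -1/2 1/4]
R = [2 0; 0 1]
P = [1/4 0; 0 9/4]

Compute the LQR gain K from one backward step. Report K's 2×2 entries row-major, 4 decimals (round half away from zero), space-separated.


0.1062 0.0767 -0.8761 1.3673

BᵀP = [0.1250 1.1250; 0.0000 -4.5000]
S = R + BᵀPB = [2 0; 0 1] + [0.6250 -2.2500; -2.2500 9.0000] = [2.6250 -2.2500; -2.2500 10.0000]
BᵀPA = [2.2500 -2.8750; -9.0000 13.5000]
K = S⁻¹·BᵀPA = [0.1062 0.0767; -0.8761 1.3673]
A−BK = [-0.0531 3.9617; 0.1947 -0.3038]
AᵀP(A−BK) = [0.8761 -1.3673; -1.3673 6.0125]
P' = Q + AᵀP(A−BK) = [4.1261 -1.8673; -1.8673 6.2625]
tr(P') = 10.3886


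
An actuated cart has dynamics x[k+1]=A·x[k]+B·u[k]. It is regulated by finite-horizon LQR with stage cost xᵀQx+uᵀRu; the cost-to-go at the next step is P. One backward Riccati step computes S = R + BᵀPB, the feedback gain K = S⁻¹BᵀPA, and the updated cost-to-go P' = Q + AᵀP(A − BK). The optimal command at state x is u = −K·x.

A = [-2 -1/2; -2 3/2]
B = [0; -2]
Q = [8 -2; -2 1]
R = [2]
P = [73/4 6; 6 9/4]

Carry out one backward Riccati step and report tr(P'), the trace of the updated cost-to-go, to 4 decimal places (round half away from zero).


BᵀP = [-12.0000 -4.5000]
S = R + BᵀPB = [2] + [9.0000] = [11.0000]
BᵀPA = [33.0000 -0.7500]
K = S⁻¹·BᵀPA = [3.0000 -0.0682]
A−BK = [-2.0000 -0.5000; 4.0000 1.3636]
AᵀP(A−BK) = [31.0000 1.7500; 1.7500 0.5739]
P' = Q + AᵀP(A−BK) = [39.0000 -0.2500; -0.2500 1.5739]
tr(P') = 40.5739

40.5739


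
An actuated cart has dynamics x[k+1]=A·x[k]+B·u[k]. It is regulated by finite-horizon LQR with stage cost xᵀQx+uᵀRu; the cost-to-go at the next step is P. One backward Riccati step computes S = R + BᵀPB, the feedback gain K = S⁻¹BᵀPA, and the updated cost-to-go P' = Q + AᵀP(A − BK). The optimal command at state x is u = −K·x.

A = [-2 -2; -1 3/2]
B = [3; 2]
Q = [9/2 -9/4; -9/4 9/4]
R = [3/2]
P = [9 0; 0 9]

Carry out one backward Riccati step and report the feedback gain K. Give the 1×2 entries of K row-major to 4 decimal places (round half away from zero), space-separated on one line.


BᵀP = [27.0000 18.0000]
S = R + BᵀPB = [3/2] + [117.0000] = [118.5000]
BᵀPA = [-72.0000 -27.0000]
K = S⁻¹·BᵀPA = [-0.6076 -0.2278]
A−BK = [-0.1772 -1.3165; 0.2152 1.9557]
AᵀP(A−BK) = [1.2532 6.0949; 6.0949 50.0981]
P' = Q + AᵀP(A−BK) = [5.7532 3.8449; 3.8449 52.3481]
tr(P') = 58.1013

-0.6076 -0.2278


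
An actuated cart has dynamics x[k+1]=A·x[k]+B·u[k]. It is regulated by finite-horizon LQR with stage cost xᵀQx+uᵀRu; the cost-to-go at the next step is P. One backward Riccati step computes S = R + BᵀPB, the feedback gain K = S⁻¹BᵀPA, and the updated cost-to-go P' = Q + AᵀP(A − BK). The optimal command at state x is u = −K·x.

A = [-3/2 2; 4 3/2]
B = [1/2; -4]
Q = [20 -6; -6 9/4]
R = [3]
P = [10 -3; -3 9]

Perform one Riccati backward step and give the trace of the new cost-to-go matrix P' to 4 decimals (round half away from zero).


73.2210

BᵀP = [17.0000 -37.5000]
S = R + BᵀPB = [3] + [158.5000] = [161.5000]
BᵀPA = [-175.5000 -22.2500]
K = S⁻¹·BᵀPA = [-1.0867 -0.1378]
A−BK = [-0.9567 2.0689; -0.3467 0.9489]
AᵀP(A−BK) = [11.7864 -17.4288; -17.4288 39.1846]
P' = Q + AᵀP(A−BK) = [31.7864 -23.4288; -23.4288 41.4346]
tr(P') = 73.2210


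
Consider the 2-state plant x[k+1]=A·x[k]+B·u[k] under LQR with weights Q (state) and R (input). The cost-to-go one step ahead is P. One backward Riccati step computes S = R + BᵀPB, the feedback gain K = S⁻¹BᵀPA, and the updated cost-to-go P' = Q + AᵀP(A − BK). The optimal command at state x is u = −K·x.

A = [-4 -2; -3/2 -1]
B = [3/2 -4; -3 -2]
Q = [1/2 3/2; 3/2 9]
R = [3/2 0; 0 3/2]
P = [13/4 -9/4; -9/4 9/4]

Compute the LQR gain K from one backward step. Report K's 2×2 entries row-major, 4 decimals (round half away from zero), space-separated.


BᵀP = [11.6250 -10.1250; -8.5000 4.5000]
S = R + BᵀPB = [3/2 0; 0 3/2] + [47.8125 -26.2500; -26.2500 25.0000] = [49.3125 -26.2500; -26.2500 26.5000]
BᵀPA = [-31.3125 -13.1250; 27.2500 12.5000]
K = S⁻¹·BᵀPA = [-0.1853 -0.0319; 0.8447 0.4401]
A−BK = [-0.3431 -0.1917; -0.3664 -0.2154]
AᵀP(A−BK) = [1.2408 0.6336; 0.6336 0.3301]
P' = Q + AᵀP(A−BK) = [1.7408 2.1336; 2.1336 9.3301]
tr(P') = 11.0709

-0.1853 -0.0319 0.8447 0.4401


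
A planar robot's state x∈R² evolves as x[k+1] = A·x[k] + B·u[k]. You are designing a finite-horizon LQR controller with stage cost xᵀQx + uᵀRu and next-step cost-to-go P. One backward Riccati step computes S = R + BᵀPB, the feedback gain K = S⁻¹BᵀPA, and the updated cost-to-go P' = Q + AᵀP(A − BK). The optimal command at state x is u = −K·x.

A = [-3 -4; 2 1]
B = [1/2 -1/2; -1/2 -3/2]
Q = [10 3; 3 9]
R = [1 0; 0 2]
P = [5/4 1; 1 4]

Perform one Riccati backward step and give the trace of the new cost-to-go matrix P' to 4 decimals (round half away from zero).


39.2034

BᵀP = [0.1250 -1.5000; -2.1250 -6.5000]
S = R + BᵀPB = [1 0; 0 2] + [0.8125 2.1875; 2.1875 10.8125] = [1.8125 2.1875; 2.1875 12.8125]
BᵀPA = [-3.3750 -2.0000; -6.6250 2.0000]
K = S⁻¹·BᵀPA = [-1.5593 -1.6271; -0.2508 0.4339]
A−BK = [-2.3458 -2.9695; 0.8441 0.8373]
AᵀP(A−BK) = [8.3254 9.3831; 9.3831 11.8780]
P' = Q + AᵀP(A−BK) = [18.3254 12.3831; 12.3831 20.8780]
tr(P') = 39.2034


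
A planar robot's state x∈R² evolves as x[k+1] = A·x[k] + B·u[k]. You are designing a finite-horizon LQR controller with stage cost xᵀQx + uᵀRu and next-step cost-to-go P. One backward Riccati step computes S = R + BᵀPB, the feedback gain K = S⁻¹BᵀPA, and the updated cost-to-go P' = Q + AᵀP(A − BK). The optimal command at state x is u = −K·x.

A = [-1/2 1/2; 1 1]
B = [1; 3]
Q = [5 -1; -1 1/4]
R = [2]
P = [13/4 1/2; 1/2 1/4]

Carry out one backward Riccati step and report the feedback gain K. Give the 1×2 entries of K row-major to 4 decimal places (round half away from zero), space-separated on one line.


BᵀP = [4.7500 1.2500]
S = R + BᵀPB = [2] + [8.5000] = [10.5000]
BᵀPA = [-1.1250 3.6250]
K = S⁻¹·BᵀPA = [-0.1071 0.3452]
A−BK = [-0.3929 0.1548; 1.3214 -0.0357]
AᵀP(A−BK) = [0.4420 -0.1741; -0.1741 0.3110]
P' = Q + AᵀP(A−BK) = [5.4420 -1.1741; -1.1741 0.5610]
tr(P') = 6.0030

-0.1071 0.3452


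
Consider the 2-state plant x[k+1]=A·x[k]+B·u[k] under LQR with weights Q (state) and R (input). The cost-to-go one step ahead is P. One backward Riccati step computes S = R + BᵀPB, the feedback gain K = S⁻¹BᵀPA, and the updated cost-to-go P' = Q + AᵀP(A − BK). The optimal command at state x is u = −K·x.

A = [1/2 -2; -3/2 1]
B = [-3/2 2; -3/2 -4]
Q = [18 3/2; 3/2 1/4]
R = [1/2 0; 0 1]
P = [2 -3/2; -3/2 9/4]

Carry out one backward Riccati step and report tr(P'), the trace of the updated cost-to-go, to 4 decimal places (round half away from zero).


BᵀP = [-0.7500 -1.1250; 10.0000 -12.0000]
S = R + BᵀPB = [1/2 0; 0 1] + [2.8125 3.0000; 3.0000 68.0000] = [3.3125 3.0000; 3.0000 69.0000]
BᵀPA = [1.3125 0.3750; 23.0000 -32.0000]
K = S⁻¹·BᵀPA = [0.0982 0.5551; 0.3291 -0.4879]
A−BK = [-0.0108 -0.1916; -0.0364 -0.1190]
AᵀP(A−BK) = [0.1151 -0.1318; -0.1318 0.4290]
P' = Q + AᵀP(A−BK) = [18.1151 1.3682; 1.3682 0.6790]
tr(P') = 18.7941

18.7941


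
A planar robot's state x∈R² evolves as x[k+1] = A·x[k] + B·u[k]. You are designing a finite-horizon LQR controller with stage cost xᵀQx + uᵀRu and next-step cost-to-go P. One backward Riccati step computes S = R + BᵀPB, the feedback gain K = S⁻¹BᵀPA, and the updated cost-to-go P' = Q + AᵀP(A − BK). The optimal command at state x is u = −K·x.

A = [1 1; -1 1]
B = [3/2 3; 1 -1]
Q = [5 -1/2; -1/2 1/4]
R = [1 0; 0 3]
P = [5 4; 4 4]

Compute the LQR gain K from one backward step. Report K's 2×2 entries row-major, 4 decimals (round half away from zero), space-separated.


-0.1651 0.7156 0.2516 0.0524

BᵀP = [11.5000 10.0000; 11.0000 8.0000]
S = R + BᵀPB = [1 0; 0 3] + [27.2500 24.5000; 24.5000 25.0000] = [28.2500 24.5000; 24.5000 28.0000]
BᵀPA = [1.5000 21.5000; 3.0000 19.0000]
K = S⁻¹·BᵀPA = [-0.1651 0.7156; 0.2516 0.0524]
A−BK = [0.4928 -0.2307; -0.5832 0.3368]
AᵀP(A−BK) = [0.4928 -0.2307; -0.2307 0.6186]
P' = Q + AᵀP(A−BK) = [5.4928 -0.7307; -0.7307 0.8686]
tr(P') = 6.3614


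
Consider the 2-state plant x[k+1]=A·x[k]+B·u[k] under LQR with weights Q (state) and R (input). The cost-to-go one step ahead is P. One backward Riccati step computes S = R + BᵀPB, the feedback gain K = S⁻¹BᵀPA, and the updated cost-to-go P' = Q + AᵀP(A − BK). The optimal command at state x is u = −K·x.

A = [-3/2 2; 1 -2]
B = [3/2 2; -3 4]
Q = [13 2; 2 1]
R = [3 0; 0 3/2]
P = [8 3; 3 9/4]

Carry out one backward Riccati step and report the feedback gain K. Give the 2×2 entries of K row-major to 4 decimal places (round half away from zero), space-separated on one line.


BᵀP = [3.0000 -2.2500; 28.0000 15.0000]
S = R + BᵀPB = [3 0; 0 3/2] + [11.2500 -3.0000; -3.0000 116.0000] = [14.2500 -3.0000; -3.0000 117.5000]
BᵀPA = [-6.7500 10.5000; -27.0000 26.0000]
K = S⁻¹·BᵀPA = [-0.5249 0.7877; -0.2432 0.2414]
A−BK = [-0.2263 0.3357; 0.3981 -0.6026]
AᵀP(A−BK) = [1.1410 -1.6658; -1.6658 2.4535]
P' = Q + AᵀP(A−BK) = [14.1410 0.3342; 0.3342 3.4535]
tr(P') = 17.5945

-0.5249 0.7877 -0.2432 0.2414


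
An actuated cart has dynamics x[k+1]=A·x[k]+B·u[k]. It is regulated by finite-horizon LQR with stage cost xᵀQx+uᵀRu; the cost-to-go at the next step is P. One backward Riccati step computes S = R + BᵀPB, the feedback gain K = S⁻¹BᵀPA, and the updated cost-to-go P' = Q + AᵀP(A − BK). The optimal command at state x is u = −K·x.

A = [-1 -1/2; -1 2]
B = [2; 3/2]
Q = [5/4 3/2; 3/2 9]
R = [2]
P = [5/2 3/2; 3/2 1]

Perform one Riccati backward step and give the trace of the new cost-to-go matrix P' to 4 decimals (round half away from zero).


11.1942

BᵀP = [7.2500 4.5000]
S = R + BᵀPB = [2] + [21.2500] = [23.2500]
BᵀPA = [-11.7500 5.3750]
K = S⁻¹·BᵀPA = [-0.5054 0.2312]
A−BK = [0.0108 -0.9624; -0.2419 1.6532]
AᵀP(A−BK) = [0.5618 -0.2836; -0.2836 0.3824]
P' = Q + AᵀP(A−BK) = [1.8118 1.2164; 1.2164 9.3824]
tr(P') = 11.1942


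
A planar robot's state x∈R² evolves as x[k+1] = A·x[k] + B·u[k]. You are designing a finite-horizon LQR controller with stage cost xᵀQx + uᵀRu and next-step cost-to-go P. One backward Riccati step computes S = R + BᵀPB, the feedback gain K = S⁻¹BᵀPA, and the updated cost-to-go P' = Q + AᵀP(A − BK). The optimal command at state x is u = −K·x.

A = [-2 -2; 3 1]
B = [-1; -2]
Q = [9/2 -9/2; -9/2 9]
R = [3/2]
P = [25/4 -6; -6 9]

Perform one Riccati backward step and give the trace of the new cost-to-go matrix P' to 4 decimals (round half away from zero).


107.2975

BᵀP = [5.7500 -12.0000]
S = R + BᵀPB = [3/2] + [18.2500] = [19.7500]
BᵀPA = [-47.5000 -23.5000]
K = S⁻¹·BᵀPA = [-2.4051 -1.1899]
A−BK = [-4.4051 -3.1899; -1.8101 -1.3797]
AᵀP(A−BK) = [63.7595 43.4810; 43.4810 30.0380]
P' = Q + AᵀP(A−BK) = [68.2595 38.9810; 38.9810 39.0380]
tr(P') = 107.2975


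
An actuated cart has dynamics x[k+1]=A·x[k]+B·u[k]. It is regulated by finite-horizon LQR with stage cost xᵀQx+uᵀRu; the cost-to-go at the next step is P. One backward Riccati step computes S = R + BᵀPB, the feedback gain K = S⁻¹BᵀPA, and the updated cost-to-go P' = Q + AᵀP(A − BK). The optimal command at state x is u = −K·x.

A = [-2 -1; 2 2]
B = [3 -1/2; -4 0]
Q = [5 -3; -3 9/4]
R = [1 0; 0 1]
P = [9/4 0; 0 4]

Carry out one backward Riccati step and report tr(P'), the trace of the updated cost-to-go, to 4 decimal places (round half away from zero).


8.3439

BᵀP = [6.7500 -16.0000; -1.1250 0.0000]
S = R + BᵀPB = [1 0; 0 1] + [84.2500 -3.3750; -3.3750 0.5625] = [85.2500 -3.3750; -3.3750 1.5625]
BᵀPA = [-45.5000 -38.7500; 2.2500 1.1250]
K = S⁻¹·BᵀPA = [-0.5213 -0.4659; 0.3140 -0.2863]
A−BK = [-0.2791 0.2545; -0.0852 0.1365]
AᵀP(A−BK) = [0.5747 -0.0534; -0.0534 0.5192]
P' = Q + AᵀP(A−BK) = [5.5747 -3.0534; -3.0534 2.7692]
tr(P') = 8.3439


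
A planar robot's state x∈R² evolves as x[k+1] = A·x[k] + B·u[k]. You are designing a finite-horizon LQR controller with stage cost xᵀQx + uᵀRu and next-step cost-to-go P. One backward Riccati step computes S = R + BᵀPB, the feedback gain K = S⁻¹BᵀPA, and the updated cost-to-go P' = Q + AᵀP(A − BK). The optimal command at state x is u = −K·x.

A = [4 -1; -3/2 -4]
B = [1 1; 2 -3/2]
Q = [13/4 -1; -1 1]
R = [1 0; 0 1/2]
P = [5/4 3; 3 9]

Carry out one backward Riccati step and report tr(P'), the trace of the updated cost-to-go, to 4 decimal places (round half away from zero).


BᵀP = [7.2500 21.0000; -3.2500 -10.5000]
S = R + BᵀPB = [1 0; 0 1/2] + [49.2500 -24.2500; -24.2500 12.5000] = [50.2500 -24.2500; -24.2500 13.0000]
BᵀPA = [-2.5000 -91.2500; 2.7500 45.2500]
K = S⁻¹·BᵀPA = [0.5244 -1.3643; 1.1898 0.9358]
A−BK = [2.2857 -0.5714; -0.7641 0.1323]
AᵀP(A−BK) = [2.2891 -0.4842; -0.4842 2.4113]
P' = Q + AᵀP(A−BK) = [5.5391 -1.4842; -1.4842 3.4113]
tr(P') = 8.9504

8.9504


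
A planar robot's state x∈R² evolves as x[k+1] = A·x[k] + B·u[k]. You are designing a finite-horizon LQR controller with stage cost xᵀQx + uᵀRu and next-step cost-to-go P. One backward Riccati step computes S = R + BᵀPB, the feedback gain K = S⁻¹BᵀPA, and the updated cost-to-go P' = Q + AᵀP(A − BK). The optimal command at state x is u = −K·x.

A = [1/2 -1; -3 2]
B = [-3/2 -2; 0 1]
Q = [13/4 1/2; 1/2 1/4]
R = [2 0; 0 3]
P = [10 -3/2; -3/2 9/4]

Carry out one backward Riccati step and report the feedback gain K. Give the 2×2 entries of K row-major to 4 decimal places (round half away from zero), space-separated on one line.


BᵀP = [-15.0000 2.2500; -21.5000 5.2500]
S = R + BᵀPB = [2 0; 0 3] + [22.5000 32.2500; 32.2500 48.2500] = [24.5000 32.2500; 32.2500 51.2500]
BᵀPA = [-14.2500 19.5000; -26.5000 32.0000]
K = S⁻¹·BᵀPA = [0.5767 -0.1513; -0.8800 0.7196]
A−BK = [-0.3949 0.2122; -2.1200 1.2804]
AᵀP(A−BK) = [12.1487 -7.5865; -7.5865 4.9232]
P' = Q + AᵀP(A−BK) = [15.3987 -7.0865; -7.0865 5.1732]
tr(P') = 20.5719

0.5767 -0.1513 -0.8800 0.7196


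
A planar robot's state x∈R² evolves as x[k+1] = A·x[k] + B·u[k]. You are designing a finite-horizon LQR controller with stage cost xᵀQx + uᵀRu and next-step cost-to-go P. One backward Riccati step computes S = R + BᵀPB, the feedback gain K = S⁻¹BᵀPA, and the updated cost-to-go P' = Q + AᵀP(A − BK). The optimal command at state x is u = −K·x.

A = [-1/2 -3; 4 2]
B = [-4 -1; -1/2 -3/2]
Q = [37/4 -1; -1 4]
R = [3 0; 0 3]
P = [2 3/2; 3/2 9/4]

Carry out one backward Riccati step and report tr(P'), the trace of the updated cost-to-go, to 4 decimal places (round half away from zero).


27.2521

BᵀP = [-8.7500 -7.1250; -4.2500 -4.8750]
S = R + BᵀPB = [3 0; 0 3] + [38.5625 19.4375; 19.4375 11.5625] = [41.5625 19.4375; 19.4375 14.5625]
BᵀPA = [-24.1250 12.0000; -17.3750 3.0000]
K = S⁻¹·BᵀPA = [-0.0598 0.5120; -1.1134 -0.4773]
A−BK = [-1.8524 -1.4295; 2.3001 1.5400]
AᵀP(A−BK) = [9.7135 5.5573; 5.5573 4.2885]
P' = Q + AᵀP(A−BK) = [18.9635 4.5573; 4.5573 8.2885]
tr(P') = 27.2521


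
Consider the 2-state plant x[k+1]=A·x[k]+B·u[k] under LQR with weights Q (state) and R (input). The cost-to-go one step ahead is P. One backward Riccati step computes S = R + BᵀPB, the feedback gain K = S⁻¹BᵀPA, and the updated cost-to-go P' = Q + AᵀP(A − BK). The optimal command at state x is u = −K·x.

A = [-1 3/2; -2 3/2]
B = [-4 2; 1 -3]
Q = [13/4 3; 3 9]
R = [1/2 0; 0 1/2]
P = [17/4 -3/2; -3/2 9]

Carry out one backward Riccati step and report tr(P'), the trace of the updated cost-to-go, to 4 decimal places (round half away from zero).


13.4327

BᵀP = [-18.5000 15.0000; 13.0000 -30.0000]
S = R + BᵀPB = [1/2 0; 0 1/2] + [89.0000 -82.0000; -82.0000 116.0000] = [89.5000 -82.0000; -82.0000 116.5000]
BᵀPA = [-11.5000 -5.2500; 47.0000 -25.5000]
K = S⁻¹·BᵀPA = [0.6790 -0.7299; 0.8814 -0.7326]
A−BK = [-0.0467 0.0457; -0.0349 0.0320]
AᵀP(A−BK) = [0.6343 -0.5851; -0.5851 0.5484]
P' = Q + AᵀP(A−BK) = [3.8843 2.4149; 2.4149 9.5484]
tr(P') = 13.4327


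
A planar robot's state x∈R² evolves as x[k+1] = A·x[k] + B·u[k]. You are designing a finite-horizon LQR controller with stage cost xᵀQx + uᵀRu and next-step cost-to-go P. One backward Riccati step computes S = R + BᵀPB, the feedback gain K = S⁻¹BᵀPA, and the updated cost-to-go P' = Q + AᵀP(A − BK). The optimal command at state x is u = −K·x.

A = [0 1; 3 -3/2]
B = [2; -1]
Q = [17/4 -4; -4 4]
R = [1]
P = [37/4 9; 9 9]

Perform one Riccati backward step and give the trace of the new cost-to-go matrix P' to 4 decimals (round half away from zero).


24.0227

BᵀP = [9.5000 9.0000]
S = R + BᵀPB = [1] + [10.0000] = [11.0000]
BᵀPA = [27.0000 -4.0000]
K = S⁻¹·BᵀPA = [2.4545 -0.3636]
A−BK = [-4.9091 1.7273; 5.4545 -1.8636]
AᵀP(A−BK) = [14.7273 -3.6818; -3.6818 1.0455]
P' = Q + AᵀP(A−BK) = [18.9773 -7.6818; -7.6818 5.0455]
tr(P') = 24.0227


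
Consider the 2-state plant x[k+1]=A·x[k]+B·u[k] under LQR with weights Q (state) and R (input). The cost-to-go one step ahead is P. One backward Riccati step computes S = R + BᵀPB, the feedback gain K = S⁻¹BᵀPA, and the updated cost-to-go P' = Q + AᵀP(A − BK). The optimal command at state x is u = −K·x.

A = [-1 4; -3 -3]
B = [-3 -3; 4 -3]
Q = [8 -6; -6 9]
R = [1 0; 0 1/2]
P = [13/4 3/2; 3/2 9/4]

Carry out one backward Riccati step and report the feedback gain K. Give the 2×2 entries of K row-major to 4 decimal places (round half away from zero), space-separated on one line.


-0.2765 -0.9667 0.6153 -0.3302

BᵀP = [-3.7500 4.5000; -14.2500 -11.2500]
S = R + BᵀPB = [1 0; 0 1/2] + [29.2500 -2.2500; -2.2500 76.5000] = [30.2500 -2.2500; -2.2500 77.0000]
BᵀPA = [-9.7500 -28.5000; 48.0000 -23.2500]
K = S⁻¹·BᵀPA = [-0.2765 -0.9667; 0.6153 -0.3302]
A−BK = [0.0162 0.1093; -0.0479 -0.1238]
AᵀP(A−BK) = [0.2695 0.1740; 0.1740 1.0217]
P' = Q + AᵀP(A−BK) = [8.2695 -5.8260; -5.8260 10.0217]
tr(P') = 18.2912


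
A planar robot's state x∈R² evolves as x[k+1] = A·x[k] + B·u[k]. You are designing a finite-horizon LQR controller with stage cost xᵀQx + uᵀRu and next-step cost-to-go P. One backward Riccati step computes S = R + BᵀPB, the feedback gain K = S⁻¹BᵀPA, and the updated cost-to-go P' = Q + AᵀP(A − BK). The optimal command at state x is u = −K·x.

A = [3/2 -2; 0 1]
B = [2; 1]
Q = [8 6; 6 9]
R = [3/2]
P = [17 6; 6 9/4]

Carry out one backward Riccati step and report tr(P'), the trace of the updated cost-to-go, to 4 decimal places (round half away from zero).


18.7526

BᵀP = [40.0000 14.2500]
S = R + BᵀPB = [3/2] + [94.2500] = [95.7500]
BᵀPA = [60.0000 -65.7500]
K = S⁻¹·BᵀPA = [0.6266 -0.6867]
A−BK = [0.2467 -0.6266; -0.6266 1.6867]
AᵀP(A−BK) = [0.6521 -0.7990; -0.7990 1.1005]
P' = Q + AᵀP(A−BK) = [8.6521 5.2010; 5.2010 10.1005]
tr(P') = 18.7526


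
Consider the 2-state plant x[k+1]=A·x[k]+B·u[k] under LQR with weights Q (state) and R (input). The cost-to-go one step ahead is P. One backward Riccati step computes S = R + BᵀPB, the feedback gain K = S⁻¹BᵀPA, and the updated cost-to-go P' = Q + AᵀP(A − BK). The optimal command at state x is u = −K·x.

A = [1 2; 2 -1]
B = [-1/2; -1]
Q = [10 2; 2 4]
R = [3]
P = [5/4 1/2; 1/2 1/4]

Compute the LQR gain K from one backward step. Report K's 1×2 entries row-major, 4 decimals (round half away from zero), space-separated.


BᵀP = [-1.1250 -0.5000]
S = R + BᵀPB = [3] + [1.0625] = [4.0625]
BᵀPA = [-2.1250 -1.7500]
K = S⁻¹·BᵀPA = [-0.5231 -0.4308]
A−BK = [0.7385 1.7846; 1.4769 -1.4308]
AᵀP(A−BK) = [3.1385 2.5846; 2.5846 2.4962]
P' = Q + AᵀP(A−BK) = [13.1385 4.5846; 4.5846 6.4962]
tr(P') = 19.6346

-0.5231 -0.4308


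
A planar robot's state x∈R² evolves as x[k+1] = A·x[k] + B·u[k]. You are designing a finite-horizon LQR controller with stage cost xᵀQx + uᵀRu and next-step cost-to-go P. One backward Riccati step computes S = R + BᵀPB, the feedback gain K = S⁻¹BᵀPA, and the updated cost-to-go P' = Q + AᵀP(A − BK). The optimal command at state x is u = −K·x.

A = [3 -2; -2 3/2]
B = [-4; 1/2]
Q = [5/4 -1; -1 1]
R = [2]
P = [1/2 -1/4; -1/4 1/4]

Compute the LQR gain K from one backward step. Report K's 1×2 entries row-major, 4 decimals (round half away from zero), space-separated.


BᵀP = [-2.1250 1.1250]
S = R + BᵀPB = [2] + [9.0625] = [11.0625]
BᵀPA = [-8.6250 5.9375]
K = S⁻¹·BᵀPA = [-0.7797 0.5367]
A−BK = [-0.1186 0.1469; -1.6102 1.2316]
AᵀP(A−BK) = [1.7754 -1.2458; -1.2458 0.8757]
P' = Q + AᵀP(A−BK) = [3.0254 -2.2458; -2.2458 1.8757]
tr(P') = 4.9011

-0.7797 0.5367


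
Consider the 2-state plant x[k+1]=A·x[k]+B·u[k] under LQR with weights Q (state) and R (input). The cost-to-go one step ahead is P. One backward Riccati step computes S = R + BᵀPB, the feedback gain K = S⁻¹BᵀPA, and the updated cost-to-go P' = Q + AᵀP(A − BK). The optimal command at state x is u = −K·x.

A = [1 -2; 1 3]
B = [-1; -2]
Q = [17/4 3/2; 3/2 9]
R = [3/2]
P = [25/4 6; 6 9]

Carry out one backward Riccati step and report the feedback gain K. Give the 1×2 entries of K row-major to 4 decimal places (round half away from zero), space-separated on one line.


-0.6236 -0.5240

BᵀP = [-18.2500 -24.0000]
S = R + BᵀPB = [3/2] + [66.2500] = [67.7500]
BᵀPA = [-42.2500 -35.5000]
K = S⁻¹·BᵀPA = [-0.6236 -0.5240]
A−BK = [0.3764 -2.5240; -0.2472 1.9520]
AᵀP(A−BK) = [0.9022 -1.6384; -1.6384 15.3985]
P' = Q + AᵀP(A−BK) = [5.1522 -0.1384; -0.1384 24.3985]
tr(P') = 29.5507


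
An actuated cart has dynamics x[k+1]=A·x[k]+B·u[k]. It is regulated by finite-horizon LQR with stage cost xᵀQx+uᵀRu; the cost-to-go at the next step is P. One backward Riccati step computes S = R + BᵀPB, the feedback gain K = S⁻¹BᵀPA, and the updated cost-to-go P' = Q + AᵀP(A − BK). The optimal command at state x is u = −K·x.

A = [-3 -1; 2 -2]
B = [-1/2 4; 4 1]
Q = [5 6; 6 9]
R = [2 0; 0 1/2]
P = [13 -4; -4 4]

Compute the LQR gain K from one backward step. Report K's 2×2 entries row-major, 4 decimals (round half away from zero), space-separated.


0.6454 -0.4082 -0.6733 -0.2958

BᵀP = [-22.5000 18.0000; 48.0000 -12.0000]
S = R + BᵀPB = [2 0; 0 1/2] + [83.2500 -72.0000; -72.0000 180.0000] = [85.2500 -72.0000; -72.0000 180.5000]
BᵀPA = [103.5000 -13.5000; -168.0000 -24.0000]
K = S⁻¹·BᵀPA = [0.6454 -0.4082; -0.6733 -0.2958]
A−BK = [0.0159 -0.0210; 0.0916 -0.0716]
AᵀP(A−BK) = [1.0850 -0.4456; -0.4456 0.3911]
P' = Q + AᵀP(A−BK) = [6.0850 5.5544; 5.5544 9.3911]
tr(P') = 15.4761


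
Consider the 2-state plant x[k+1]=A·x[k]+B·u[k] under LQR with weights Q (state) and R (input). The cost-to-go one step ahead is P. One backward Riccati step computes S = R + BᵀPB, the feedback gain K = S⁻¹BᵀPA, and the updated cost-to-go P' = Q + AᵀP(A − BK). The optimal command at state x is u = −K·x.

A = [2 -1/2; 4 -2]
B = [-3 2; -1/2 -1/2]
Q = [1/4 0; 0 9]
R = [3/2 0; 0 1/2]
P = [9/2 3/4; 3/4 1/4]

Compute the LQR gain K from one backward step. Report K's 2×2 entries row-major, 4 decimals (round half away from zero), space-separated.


BᵀP = [-13.8750 -2.3750; 8.6250 1.3750]
S = R + BᵀPB = [3/2 0; 0 1/2] + [42.8125 -26.5625; -26.5625 16.5625] = [44.3125 -26.5625; -26.5625 17.0625]
BᵀPA = [-37.2500 11.6875; 22.7500 -7.0625]
K = S⁻¹·BᵀPA = [-0.6192 0.2340; 0.3693 -0.0496]
A−BK = [-0.5964 0.3013; 3.8750 -1.9078]
AᵀP(A−BK) = [2.5314 -1.1543; -1.1543 0.5396]
P' = Q + AᵀP(A−BK) = [2.7814 -1.1543; -1.1543 9.5396]
tr(P') = 12.3210

-0.6192 0.2340 0.3693 -0.0496


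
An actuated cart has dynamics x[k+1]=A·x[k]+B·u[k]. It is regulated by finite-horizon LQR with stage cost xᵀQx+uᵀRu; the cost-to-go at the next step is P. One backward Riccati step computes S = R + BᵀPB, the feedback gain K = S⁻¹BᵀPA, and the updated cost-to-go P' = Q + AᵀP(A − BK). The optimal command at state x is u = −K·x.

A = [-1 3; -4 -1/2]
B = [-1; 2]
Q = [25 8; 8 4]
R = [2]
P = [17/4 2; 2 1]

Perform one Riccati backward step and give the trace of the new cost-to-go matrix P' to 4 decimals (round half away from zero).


BᵀP = [-0.2500 0.0000]
S = R + BᵀPB = [2] + [0.2500] = [2.2500]
BᵀPA = [0.2500 -0.7500]
K = S⁻¹·BᵀPA = [0.1111 -0.3333]
A−BK = [-0.8889 2.6667; -4.2222 0.1667]
AᵀP(A−BK) = [36.2222 -33.6667; -33.6667 32.2500]
P' = Q + AᵀP(A−BK) = [61.2222 -25.6667; -25.6667 36.2500]
tr(P') = 97.4722

97.4722


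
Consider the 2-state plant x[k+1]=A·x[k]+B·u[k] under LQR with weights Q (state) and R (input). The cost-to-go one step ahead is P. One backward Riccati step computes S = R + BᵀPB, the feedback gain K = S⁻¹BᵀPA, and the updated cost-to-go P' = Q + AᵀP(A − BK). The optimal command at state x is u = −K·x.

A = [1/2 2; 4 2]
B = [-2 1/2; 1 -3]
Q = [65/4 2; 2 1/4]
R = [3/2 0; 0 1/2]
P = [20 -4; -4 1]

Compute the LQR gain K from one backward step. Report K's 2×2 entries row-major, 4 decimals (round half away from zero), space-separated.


-0.3345 -0.9032 -0.9582 -0.3871

BᵀP = [-44.0000 9.0000; 22.0000 -5.0000]
S = R + BᵀPB = [3/2 0; 0 1/2] + [97.0000 -49.0000; -49.0000 26.0000] = [98.5000 -49.0000; -49.0000 26.5000]
BᵀPA = [14.0000 -70.0000; -9.0000 34.0000]
K = S⁻¹·BᵀPA = [-0.3345 -0.9032; -0.9582 -0.3871]
A−BK = [0.3100 0.3871; 1.4600 1.7419]
AᵀP(A−BK) = [1.0597 1.1613; 1.1613 1.9355]
P' = Q + AᵀP(A−BK) = [17.3097 3.1613; 3.1613 2.1855]
tr(P') = 19.4952


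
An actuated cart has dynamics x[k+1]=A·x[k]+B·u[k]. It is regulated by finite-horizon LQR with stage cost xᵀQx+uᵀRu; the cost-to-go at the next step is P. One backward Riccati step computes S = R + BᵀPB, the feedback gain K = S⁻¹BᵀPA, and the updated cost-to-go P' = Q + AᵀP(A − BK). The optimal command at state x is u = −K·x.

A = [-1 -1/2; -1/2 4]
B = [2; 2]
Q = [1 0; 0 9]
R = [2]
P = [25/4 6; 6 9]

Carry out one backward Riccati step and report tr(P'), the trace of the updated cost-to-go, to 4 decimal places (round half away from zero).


27.4110

BᵀP = [24.5000 30.0000]
S = R + BᵀPB = [2] + [109.0000] = [111.0000]
BᵀPA = [-39.5000 107.7500]
K = S⁻¹·BᵀPA = [-0.3559 0.9707]
A−BK = [-0.2883 -2.4414; 0.2117 2.0586]
AᵀP(A−BK) = [0.4437 0.9685; 0.9685 16.9673]
P' = Q + AᵀP(A−BK) = [1.4437 0.9685; 0.9685 25.9673]
tr(P') = 27.4110


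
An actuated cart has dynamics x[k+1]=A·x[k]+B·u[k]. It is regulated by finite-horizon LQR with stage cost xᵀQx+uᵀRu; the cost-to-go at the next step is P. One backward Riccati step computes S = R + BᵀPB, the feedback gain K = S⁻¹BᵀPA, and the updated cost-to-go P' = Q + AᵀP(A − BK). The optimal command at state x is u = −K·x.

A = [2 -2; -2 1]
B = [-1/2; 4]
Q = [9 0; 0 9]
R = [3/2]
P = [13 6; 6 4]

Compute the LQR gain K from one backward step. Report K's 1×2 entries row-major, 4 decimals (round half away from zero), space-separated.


0.2011 -0.4916

BᵀP = [17.5000 13.0000]
S = R + BᵀPB = [3/2] + [43.2500] = [44.7500]
BᵀPA = [9.0000 -22.0000]
K = S⁻¹·BᵀPA = [0.2011 -0.4916]
A−BK = [2.1006 -2.2458; -2.8045 2.9665]
AᵀP(A−BK) = [18.1899 -19.5754; -19.5754 21.1844]
P' = Q + AᵀP(A−BK) = [27.1899 -19.5754; -19.5754 30.1844]
tr(P') = 57.3743


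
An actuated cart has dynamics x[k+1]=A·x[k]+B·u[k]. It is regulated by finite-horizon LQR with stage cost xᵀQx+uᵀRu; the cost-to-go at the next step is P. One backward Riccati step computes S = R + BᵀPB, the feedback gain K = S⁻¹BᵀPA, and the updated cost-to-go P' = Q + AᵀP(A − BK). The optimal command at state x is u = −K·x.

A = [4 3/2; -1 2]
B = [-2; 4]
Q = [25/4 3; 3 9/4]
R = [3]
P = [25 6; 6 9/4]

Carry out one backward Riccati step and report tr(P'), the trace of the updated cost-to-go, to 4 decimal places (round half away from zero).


BᵀP = [-26.0000 -3.0000]
S = R + BᵀPB = [3] + [40.0000] = [43.0000]
BᵀPA = [-101.0000 -45.0000]
K = S⁻¹·BᵀPA = [-2.3488 -1.0465]
A−BK = [-0.6977 -0.5930; 8.3953 6.1860]
AᵀP(A−BK) = [117.0174 78.8023; 78.8023 54.1570]
P' = Q + AᵀP(A−BK) = [123.2674 81.8023; 81.8023 56.4070]
tr(P') = 179.6744

179.6744


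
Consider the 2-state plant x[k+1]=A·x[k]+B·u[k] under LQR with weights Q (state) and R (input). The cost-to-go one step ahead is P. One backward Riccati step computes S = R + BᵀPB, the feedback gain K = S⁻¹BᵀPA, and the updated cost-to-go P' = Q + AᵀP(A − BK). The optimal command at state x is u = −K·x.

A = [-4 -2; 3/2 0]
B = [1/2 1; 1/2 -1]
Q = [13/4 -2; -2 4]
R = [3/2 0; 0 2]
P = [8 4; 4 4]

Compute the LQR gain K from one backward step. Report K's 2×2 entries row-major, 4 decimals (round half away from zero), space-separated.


-2.1714 -1.6000 -1.9429 -0.8000

BᵀP = [6.0000 4.0000; 4.0000 0.0000]
S = R + BᵀPB = [3/2 0; 0 2] + [5.0000 2.0000; 2.0000 4.0000] = [6.5000 2.0000; 2.0000 6.0000]
BᵀPA = [-18.0000 -12.0000; -16.0000 -8.0000]
K = S⁻¹·BᵀPA = [-2.1714 -1.6000; -1.9429 -0.8000]
A−BK = [-0.9714 -0.4000; 0.6429 0.0000]
AᵀP(A−BK) = [18.8286 10.4000; 10.4000 6.4000]
P' = Q + AᵀP(A−BK) = [22.0786 8.4000; 8.4000 10.4000]
tr(P') = 32.4786


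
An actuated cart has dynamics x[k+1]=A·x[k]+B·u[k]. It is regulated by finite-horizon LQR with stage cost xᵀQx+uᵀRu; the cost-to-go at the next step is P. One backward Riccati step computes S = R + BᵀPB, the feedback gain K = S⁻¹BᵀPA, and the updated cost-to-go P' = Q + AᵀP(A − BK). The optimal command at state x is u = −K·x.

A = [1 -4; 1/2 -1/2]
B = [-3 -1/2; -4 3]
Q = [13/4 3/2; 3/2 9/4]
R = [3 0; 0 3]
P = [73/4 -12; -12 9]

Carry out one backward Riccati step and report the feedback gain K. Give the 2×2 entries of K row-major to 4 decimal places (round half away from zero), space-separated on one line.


BᵀP = [-6.7500 0.0000; -45.1250 33.0000]
S = R + BᵀPB = [3 0; 0 3] + [20.2500 3.3750; 3.3750 121.5625] = [23.2500 3.3750; 3.3750 124.5625]
BᵀPA = [-6.7500 27.0000; -28.6250 164.0000]
K = S⁻¹·BᵀPA = [-0.2580 0.9740; -0.2228 1.2902]
A−BK = [0.1147 -0.4329; 0.1365 -0.4747]
AᵀP(A−BK) = [0.3806 -1.7430; -1.7430 8.3563]
P' = Q + AᵀP(A−BK) = [3.6306 -0.2430; -0.2430 10.6063]
tr(P') = 14.2369

-0.2580 0.9740 -0.2228 1.2902


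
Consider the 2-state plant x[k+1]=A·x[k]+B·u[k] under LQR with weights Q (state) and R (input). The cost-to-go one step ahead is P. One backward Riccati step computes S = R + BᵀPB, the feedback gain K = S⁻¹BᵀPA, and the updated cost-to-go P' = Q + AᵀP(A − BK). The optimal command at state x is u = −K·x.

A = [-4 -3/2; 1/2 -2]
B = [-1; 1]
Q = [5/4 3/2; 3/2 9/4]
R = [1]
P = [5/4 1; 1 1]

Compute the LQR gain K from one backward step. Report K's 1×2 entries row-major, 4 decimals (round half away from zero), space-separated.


0.8000 0.3000

BᵀP = [-0.2500 0.0000]
S = R + BᵀPB = [1] + [0.2500] = [1.2500]
BᵀPA = [1.0000 0.3750]
K = S⁻¹·BᵀPA = [0.8000 0.3000]
A−BK = [-3.2000 -1.2000; -0.3000 -2.3000]
AᵀP(A−BK) = [15.4500 13.4500; 13.4500 12.7000]
P' = Q + AᵀP(A−BK) = [16.7000 14.9500; 14.9500 14.9500]
tr(P') = 31.6500


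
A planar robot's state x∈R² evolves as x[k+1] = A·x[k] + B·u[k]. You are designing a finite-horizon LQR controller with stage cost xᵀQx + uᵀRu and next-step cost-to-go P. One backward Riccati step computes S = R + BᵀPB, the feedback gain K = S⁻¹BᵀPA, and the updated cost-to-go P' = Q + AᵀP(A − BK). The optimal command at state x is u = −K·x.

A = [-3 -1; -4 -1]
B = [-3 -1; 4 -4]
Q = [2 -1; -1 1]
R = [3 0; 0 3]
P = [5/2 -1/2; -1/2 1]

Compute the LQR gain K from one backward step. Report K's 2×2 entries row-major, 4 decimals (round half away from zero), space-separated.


0.3942 0.1538 1.1673 0.3385

BᵀP = [-9.5000 5.5000; -0.5000 -3.5000]
S = R + BᵀPB = [3 0; 0 3] + [50.5000 -12.5000; -12.5000 14.5000] = [53.5000 -12.5000; -12.5000 17.5000]
BᵀPA = [6.5000 4.0000; 15.5000 4.0000]
K = S⁻¹·BᵀPA = [0.3942 0.1538; 1.1673 0.3385]
A−BK = [-0.6500 -0.2000; -0.9077 -0.2615]
AᵀP(A−BK) = [5.8442 1.7538; 1.7538 0.5308]
P' = Q + AᵀP(A−BK) = [7.8442 0.7538; 0.7538 1.5308]
tr(P') = 9.3750


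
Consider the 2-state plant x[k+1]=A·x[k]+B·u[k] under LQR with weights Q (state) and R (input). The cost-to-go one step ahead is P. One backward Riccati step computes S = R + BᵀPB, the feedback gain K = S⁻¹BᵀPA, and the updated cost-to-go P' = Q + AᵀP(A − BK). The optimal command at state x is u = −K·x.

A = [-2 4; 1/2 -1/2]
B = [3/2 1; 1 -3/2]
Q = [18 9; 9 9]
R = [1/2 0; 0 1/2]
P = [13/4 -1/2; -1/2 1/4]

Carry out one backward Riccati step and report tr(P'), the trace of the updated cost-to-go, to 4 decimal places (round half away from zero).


30.0112

BᵀP = [4.3750 -0.5000; 4.0000 -0.8750]
S = R + BᵀPB = [1/2 0; 0 1/2] + [6.0625 5.1250; 5.1250 5.3125] = [6.5625 5.1250; 5.1250 5.8125]
BᵀPA = [-9.0000 17.7500; -8.4375 16.4375]
K = S⁻¹·BᵀPA = [-0.7636 1.5936; -0.7784 1.4229]
A−BK = [-0.0763 0.1868; 0.0960 0.0408]
AᵀP(A−BK) = [0.6230 -1.2149; -1.2149 2.3882]
P' = Q + AᵀP(A−BK) = [18.6230 7.7851; 7.7851 11.3882]
tr(P') = 30.0112


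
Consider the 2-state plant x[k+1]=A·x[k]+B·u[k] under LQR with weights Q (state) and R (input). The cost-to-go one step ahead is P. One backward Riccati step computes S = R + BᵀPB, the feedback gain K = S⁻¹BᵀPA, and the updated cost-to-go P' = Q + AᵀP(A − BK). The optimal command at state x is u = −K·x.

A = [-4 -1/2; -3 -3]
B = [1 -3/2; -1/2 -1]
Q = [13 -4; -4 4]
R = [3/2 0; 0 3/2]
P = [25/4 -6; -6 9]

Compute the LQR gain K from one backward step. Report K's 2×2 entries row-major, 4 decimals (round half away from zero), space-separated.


BᵀP = [9.2500 -10.5000; -3.3750 0.0000]
S = R + BᵀPB = [3/2 0; 0 3/2] + [14.5000 -3.3750; -3.3750 5.0625] = [16.0000 -3.3750; -3.3750 6.5625]
BᵀPA = [-5.5000 26.8750; 13.5000 1.6875]
K = S⁻¹·BᵀPA = [0.1012 1.9449; 2.1092 1.2574]
A−BK = [-0.9374 -0.5588; -0.8403 -0.7702]
AᵀP(A−BK) = [9.0826 6.2223; 6.2223 10.1710]
P' = Q + AᵀP(A−BK) = [22.0826 2.2223; 2.2223 14.1710]
tr(P') = 36.2536

0.1012 1.9449 2.1092 1.2574


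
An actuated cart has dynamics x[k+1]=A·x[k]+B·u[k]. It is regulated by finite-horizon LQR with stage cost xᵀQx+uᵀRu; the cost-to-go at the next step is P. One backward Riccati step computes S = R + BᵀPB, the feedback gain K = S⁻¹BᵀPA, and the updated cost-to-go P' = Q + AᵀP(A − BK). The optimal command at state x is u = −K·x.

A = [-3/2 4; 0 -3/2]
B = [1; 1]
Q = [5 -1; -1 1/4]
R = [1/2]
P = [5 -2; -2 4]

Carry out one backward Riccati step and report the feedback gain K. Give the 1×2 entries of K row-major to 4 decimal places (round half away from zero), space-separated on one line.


BᵀP = [3.0000 2.0000]
S = R + BᵀPB = [1/2] + [5.0000] = [5.5000]
BᵀPA = [-4.5000 9.0000]
K = S⁻¹·BᵀPA = [-0.8182 1.6364]
A−BK = [-0.6818 2.3636; 0.8182 -3.1364]
AᵀP(A−BK) = [7.5682 -27.1364; -27.1364 98.2727]
P' = Q + AᵀP(A−BK) = [12.5682 -28.1364; -28.1364 98.5227]
tr(P') = 111.0909

-0.8182 1.6364


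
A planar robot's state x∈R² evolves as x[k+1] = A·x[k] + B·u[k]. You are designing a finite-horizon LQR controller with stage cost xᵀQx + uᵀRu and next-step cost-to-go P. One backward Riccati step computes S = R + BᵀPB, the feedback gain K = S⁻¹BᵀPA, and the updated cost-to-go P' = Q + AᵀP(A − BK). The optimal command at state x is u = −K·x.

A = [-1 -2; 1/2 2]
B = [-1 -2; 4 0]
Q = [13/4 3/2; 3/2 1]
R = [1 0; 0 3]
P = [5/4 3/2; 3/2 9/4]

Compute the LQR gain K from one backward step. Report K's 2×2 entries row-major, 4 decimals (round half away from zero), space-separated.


0.0125 0.2881 0.1399 0.2171

BᵀP = [4.7500 7.5000; -2.5000 -3.0000]
S = R + BᵀPB = [1 0; 0 3] + [25.2500 -9.5000; -9.5000 5.0000] = [26.2500 -9.5000; -9.5000 8.0000]
BᵀPA = [-1.0000 5.5000; 1.0000 -1.0000]
K = S⁻¹·BᵀPA = [0.0125 0.2881; 0.1399 0.2171]
A−BK = [-0.7077 -1.2777; 0.4499 0.8476]
AᵀP(A−BK) = [0.1852 0.3210; 0.3210 0.6326]
P' = Q + AᵀP(A−BK) = [3.4352 1.8210; 1.8210 1.6326]
tr(P') = 5.0677


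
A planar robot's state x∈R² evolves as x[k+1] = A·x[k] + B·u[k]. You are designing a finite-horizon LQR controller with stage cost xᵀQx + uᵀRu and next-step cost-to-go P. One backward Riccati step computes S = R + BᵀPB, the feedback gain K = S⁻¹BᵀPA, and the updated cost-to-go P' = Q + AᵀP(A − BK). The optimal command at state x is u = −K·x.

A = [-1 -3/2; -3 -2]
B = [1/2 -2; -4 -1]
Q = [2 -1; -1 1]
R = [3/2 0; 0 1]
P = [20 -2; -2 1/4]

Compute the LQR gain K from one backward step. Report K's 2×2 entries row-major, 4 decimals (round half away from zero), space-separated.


BᵀP = [18.0000 -2.0000; -38.0000 3.7500]
S = R + BᵀPB = [3/2 0; 0 1] + [17.0000 -34.0000; -34.0000 72.2500] = [18.5000 -34.0000; -34.0000 73.2500]
BᵀPA = [-12.0000 -23.0000; 26.7500 49.5000]
K = S⁻¹·BᵀPA = [0.1532 -0.0088; 0.4363 0.6717]
A−BK = [-0.2040 -0.1522; -1.9510 -1.3635]
AᵀP(A−BK) = [0.4175 0.4269; 0.4269 0.5493]
P' = Q + AᵀP(A−BK) = [2.4175 -0.5731; -0.5731 1.5493]
tr(P') = 3.9667

0.1532 -0.0088 0.4363 0.6717
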